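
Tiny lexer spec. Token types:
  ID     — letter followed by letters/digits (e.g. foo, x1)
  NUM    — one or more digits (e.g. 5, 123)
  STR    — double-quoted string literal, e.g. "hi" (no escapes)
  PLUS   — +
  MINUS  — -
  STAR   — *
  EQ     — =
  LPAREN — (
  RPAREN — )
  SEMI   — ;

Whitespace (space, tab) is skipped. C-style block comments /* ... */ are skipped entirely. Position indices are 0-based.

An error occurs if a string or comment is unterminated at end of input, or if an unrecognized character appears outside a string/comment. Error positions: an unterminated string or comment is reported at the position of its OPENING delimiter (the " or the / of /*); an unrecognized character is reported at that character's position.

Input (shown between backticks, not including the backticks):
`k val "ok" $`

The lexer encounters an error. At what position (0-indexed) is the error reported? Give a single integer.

Answer: 11

Derivation:
pos=0: emit ID 'k' (now at pos=1)
pos=2: emit ID 'val' (now at pos=5)
pos=6: enter STRING mode
pos=6: emit STR "ok" (now at pos=10)
pos=11: ERROR — unrecognized char '$'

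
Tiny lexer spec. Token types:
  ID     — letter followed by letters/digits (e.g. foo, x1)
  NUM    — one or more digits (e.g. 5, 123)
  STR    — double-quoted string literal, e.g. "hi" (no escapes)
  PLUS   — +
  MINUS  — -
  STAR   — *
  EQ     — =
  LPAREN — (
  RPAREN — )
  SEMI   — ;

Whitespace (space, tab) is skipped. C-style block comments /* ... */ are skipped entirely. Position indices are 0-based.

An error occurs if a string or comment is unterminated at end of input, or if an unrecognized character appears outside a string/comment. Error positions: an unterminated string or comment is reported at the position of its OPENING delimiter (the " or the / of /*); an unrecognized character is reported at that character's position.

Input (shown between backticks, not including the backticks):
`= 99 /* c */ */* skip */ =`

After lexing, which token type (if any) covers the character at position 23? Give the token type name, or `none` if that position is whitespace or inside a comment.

pos=0: emit EQ '='
pos=2: emit NUM '99' (now at pos=4)
pos=5: enter COMMENT mode (saw '/*')
exit COMMENT mode (now at pos=12)
pos=13: emit STAR '*'
pos=14: enter COMMENT mode (saw '/*')
exit COMMENT mode (now at pos=24)
pos=25: emit EQ '='
DONE. 4 tokens: [EQ, NUM, STAR, EQ]
Position 23: char is '/' -> none

Answer: none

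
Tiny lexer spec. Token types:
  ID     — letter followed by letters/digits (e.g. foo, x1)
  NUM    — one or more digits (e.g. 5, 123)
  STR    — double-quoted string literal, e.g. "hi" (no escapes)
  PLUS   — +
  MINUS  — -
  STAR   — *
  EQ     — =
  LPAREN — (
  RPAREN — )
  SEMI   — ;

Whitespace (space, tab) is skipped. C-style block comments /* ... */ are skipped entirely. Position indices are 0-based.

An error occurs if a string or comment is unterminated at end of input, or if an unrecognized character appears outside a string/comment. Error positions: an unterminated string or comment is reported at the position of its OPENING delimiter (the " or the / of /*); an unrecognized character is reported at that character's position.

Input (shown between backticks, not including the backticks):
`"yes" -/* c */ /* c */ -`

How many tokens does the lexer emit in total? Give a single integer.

pos=0: enter STRING mode
pos=0: emit STR "yes" (now at pos=5)
pos=6: emit MINUS '-'
pos=7: enter COMMENT mode (saw '/*')
exit COMMENT mode (now at pos=14)
pos=15: enter COMMENT mode (saw '/*')
exit COMMENT mode (now at pos=22)
pos=23: emit MINUS '-'
DONE. 3 tokens: [STR, MINUS, MINUS]

Answer: 3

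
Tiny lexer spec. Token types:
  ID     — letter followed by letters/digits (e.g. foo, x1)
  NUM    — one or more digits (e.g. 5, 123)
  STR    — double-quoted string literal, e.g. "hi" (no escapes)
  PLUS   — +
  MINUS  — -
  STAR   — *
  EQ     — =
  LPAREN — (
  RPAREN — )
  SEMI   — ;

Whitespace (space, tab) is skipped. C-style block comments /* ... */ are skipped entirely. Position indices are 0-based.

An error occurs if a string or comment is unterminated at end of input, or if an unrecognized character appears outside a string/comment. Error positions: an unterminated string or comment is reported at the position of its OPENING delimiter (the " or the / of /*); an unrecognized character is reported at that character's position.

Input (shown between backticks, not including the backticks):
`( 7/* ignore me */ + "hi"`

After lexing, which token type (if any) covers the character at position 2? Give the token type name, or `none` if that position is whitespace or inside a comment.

pos=0: emit LPAREN '('
pos=2: emit NUM '7' (now at pos=3)
pos=3: enter COMMENT mode (saw '/*')
exit COMMENT mode (now at pos=18)
pos=19: emit PLUS '+'
pos=21: enter STRING mode
pos=21: emit STR "hi" (now at pos=25)
DONE. 4 tokens: [LPAREN, NUM, PLUS, STR]
Position 2: char is '7' -> NUM

Answer: NUM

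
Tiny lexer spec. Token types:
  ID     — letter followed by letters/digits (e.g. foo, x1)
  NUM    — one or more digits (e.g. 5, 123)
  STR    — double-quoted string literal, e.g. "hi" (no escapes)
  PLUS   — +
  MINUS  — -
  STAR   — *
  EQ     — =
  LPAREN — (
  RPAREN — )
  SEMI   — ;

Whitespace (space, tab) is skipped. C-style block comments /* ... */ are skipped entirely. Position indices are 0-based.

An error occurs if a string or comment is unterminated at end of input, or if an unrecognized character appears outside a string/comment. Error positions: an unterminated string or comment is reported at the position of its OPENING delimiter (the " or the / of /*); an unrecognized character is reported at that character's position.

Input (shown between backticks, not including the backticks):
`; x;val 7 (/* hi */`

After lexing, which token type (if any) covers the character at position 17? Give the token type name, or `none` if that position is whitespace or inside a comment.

Answer: none

Derivation:
pos=0: emit SEMI ';'
pos=2: emit ID 'x' (now at pos=3)
pos=3: emit SEMI ';'
pos=4: emit ID 'val' (now at pos=7)
pos=8: emit NUM '7' (now at pos=9)
pos=10: emit LPAREN '('
pos=11: enter COMMENT mode (saw '/*')
exit COMMENT mode (now at pos=19)
DONE. 6 tokens: [SEMI, ID, SEMI, ID, NUM, LPAREN]
Position 17: char is '*' -> none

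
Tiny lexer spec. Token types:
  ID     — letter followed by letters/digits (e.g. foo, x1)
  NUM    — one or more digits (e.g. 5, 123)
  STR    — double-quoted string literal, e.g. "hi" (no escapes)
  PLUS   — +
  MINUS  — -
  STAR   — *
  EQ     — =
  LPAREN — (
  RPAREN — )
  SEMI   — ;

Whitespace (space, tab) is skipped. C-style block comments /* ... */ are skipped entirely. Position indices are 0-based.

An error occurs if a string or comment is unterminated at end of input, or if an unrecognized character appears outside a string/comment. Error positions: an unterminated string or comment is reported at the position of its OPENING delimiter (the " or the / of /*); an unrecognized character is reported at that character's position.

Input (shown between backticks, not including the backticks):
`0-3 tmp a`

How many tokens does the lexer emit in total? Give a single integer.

Answer: 5

Derivation:
pos=0: emit NUM '0' (now at pos=1)
pos=1: emit MINUS '-'
pos=2: emit NUM '3' (now at pos=3)
pos=4: emit ID 'tmp' (now at pos=7)
pos=8: emit ID 'a' (now at pos=9)
DONE. 5 tokens: [NUM, MINUS, NUM, ID, ID]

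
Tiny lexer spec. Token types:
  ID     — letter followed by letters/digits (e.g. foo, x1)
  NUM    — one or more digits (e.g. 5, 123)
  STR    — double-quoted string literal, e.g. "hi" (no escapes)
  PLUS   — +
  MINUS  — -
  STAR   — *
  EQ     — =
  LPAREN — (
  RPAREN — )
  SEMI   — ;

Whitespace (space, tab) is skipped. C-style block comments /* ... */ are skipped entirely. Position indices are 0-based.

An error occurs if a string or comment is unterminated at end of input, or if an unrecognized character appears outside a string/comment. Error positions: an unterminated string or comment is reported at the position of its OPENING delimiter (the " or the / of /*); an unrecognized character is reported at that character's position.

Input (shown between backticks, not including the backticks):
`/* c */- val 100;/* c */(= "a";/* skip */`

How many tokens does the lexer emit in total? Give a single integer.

pos=0: enter COMMENT mode (saw '/*')
exit COMMENT mode (now at pos=7)
pos=7: emit MINUS '-'
pos=9: emit ID 'val' (now at pos=12)
pos=13: emit NUM '100' (now at pos=16)
pos=16: emit SEMI ';'
pos=17: enter COMMENT mode (saw '/*')
exit COMMENT mode (now at pos=24)
pos=24: emit LPAREN '('
pos=25: emit EQ '='
pos=27: enter STRING mode
pos=27: emit STR "a" (now at pos=30)
pos=30: emit SEMI ';'
pos=31: enter COMMENT mode (saw '/*')
exit COMMENT mode (now at pos=41)
DONE. 8 tokens: [MINUS, ID, NUM, SEMI, LPAREN, EQ, STR, SEMI]

Answer: 8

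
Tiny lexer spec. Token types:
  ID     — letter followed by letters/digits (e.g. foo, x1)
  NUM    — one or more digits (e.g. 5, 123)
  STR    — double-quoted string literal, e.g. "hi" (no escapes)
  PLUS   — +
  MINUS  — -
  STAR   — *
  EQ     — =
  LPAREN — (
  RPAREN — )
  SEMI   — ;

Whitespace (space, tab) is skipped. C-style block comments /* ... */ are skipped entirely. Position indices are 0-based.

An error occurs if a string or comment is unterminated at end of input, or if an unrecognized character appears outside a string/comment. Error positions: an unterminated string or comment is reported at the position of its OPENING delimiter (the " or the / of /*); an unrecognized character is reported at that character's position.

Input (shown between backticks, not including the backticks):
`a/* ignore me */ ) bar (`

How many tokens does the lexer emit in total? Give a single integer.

pos=0: emit ID 'a' (now at pos=1)
pos=1: enter COMMENT mode (saw '/*')
exit COMMENT mode (now at pos=16)
pos=17: emit RPAREN ')'
pos=19: emit ID 'bar' (now at pos=22)
pos=23: emit LPAREN '('
DONE. 4 tokens: [ID, RPAREN, ID, LPAREN]

Answer: 4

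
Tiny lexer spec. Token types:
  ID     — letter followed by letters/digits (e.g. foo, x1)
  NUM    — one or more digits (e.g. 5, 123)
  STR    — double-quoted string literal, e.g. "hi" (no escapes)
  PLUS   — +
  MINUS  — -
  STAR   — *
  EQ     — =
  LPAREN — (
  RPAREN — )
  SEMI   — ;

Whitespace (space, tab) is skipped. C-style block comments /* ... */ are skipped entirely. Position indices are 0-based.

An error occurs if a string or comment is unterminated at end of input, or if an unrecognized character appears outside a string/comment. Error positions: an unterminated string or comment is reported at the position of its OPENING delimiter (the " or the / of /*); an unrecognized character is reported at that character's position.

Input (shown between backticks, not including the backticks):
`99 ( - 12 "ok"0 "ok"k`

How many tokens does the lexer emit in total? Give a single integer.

pos=0: emit NUM '99' (now at pos=2)
pos=3: emit LPAREN '('
pos=5: emit MINUS '-'
pos=7: emit NUM '12' (now at pos=9)
pos=10: enter STRING mode
pos=10: emit STR "ok" (now at pos=14)
pos=14: emit NUM '0' (now at pos=15)
pos=16: enter STRING mode
pos=16: emit STR "ok" (now at pos=20)
pos=20: emit ID 'k' (now at pos=21)
DONE. 8 tokens: [NUM, LPAREN, MINUS, NUM, STR, NUM, STR, ID]

Answer: 8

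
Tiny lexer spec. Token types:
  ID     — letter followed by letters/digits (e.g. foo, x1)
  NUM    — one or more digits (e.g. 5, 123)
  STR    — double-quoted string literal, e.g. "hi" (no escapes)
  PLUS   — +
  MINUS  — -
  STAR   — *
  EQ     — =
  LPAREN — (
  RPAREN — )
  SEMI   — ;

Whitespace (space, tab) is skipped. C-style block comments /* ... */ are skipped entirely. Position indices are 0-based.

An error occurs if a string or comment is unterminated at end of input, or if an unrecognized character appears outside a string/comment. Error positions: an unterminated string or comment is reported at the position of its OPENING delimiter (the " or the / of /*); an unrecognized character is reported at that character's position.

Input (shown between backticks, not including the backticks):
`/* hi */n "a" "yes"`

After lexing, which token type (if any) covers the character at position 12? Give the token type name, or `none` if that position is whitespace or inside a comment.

pos=0: enter COMMENT mode (saw '/*')
exit COMMENT mode (now at pos=8)
pos=8: emit ID 'n' (now at pos=9)
pos=10: enter STRING mode
pos=10: emit STR "a" (now at pos=13)
pos=14: enter STRING mode
pos=14: emit STR "yes" (now at pos=19)
DONE. 3 tokens: [ID, STR, STR]
Position 12: char is '"' -> STR

Answer: STR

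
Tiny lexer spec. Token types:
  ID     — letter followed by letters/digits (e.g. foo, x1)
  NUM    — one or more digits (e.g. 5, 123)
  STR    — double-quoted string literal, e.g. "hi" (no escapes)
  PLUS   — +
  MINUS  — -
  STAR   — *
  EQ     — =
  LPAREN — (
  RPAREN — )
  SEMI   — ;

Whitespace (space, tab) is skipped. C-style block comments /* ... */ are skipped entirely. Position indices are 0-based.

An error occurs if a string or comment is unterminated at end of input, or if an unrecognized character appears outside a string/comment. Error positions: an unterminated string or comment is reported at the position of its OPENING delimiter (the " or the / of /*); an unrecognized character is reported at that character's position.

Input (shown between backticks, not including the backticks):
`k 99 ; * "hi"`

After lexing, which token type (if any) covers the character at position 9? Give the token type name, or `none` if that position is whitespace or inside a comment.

Answer: STR

Derivation:
pos=0: emit ID 'k' (now at pos=1)
pos=2: emit NUM '99' (now at pos=4)
pos=5: emit SEMI ';'
pos=7: emit STAR '*'
pos=9: enter STRING mode
pos=9: emit STR "hi" (now at pos=13)
DONE. 5 tokens: [ID, NUM, SEMI, STAR, STR]
Position 9: char is '"' -> STR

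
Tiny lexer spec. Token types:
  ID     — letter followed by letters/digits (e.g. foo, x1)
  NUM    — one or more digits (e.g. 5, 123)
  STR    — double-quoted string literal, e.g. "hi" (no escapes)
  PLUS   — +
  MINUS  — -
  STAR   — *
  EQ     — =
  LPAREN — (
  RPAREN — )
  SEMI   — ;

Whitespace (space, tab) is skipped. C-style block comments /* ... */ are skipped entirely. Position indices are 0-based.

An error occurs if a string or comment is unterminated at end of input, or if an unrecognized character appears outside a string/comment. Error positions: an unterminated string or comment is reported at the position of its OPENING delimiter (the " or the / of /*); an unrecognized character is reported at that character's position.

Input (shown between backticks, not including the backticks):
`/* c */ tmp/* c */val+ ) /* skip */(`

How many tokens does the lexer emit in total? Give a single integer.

Answer: 5

Derivation:
pos=0: enter COMMENT mode (saw '/*')
exit COMMENT mode (now at pos=7)
pos=8: emit ID 'tmp' (now at pos=11)
pos=11: enter COMMENT mode (saw '/*')
exit COMMENT mode (now at pos=18)
pos=18: emit ID 'val' (now at pos=21)
pos=21: emit PLUS '+'
pos=23: emit RPAREN ')'
pos=25: enter COMMENT mode (saw '/*')
exit COMMENT mode (now at pos=35)
pos=35: emit LPAREN '('
DONE. 5 tokens: [ID, ID, PLUS, RPAREN, LPAREN]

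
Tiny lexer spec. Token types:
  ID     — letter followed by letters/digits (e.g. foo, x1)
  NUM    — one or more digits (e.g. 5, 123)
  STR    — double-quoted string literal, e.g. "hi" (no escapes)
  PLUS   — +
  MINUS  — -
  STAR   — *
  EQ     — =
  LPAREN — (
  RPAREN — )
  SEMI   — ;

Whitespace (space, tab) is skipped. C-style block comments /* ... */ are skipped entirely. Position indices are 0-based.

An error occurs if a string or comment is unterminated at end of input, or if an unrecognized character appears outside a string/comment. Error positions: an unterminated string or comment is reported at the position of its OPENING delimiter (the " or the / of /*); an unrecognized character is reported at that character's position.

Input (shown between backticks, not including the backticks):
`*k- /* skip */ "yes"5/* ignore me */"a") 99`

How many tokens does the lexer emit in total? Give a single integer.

Answer: 8

Derivation:
pos=0: emit STAR '*'
pos=1: emit ID 'k' (now at pos=2)
pos=2: emit MINUS '-'
pos=4: enter COMMENT mode (saw '/*')
exit COMMENT mode (now at pos=14)
pos=15: enter STRING mode
pos=15: emit STR "yes" (now at pos=20)
pos=20: emit NUM '5' (now at pos=21)
pos=21: enter COMMENT mode (saw '/*')
exit COMMENT mode (now at pos=36)
pos=36: enter STRING mode
pos=36: emit STR "a" (now at pos=39)
pos=39: emit RPAREN ')'
pos=41: emit NUM '99' (now at pos=43)
DONE. 8 tokens: [STAR, ID, MINUS, STR, NUM, STR, RPAREN, NUM]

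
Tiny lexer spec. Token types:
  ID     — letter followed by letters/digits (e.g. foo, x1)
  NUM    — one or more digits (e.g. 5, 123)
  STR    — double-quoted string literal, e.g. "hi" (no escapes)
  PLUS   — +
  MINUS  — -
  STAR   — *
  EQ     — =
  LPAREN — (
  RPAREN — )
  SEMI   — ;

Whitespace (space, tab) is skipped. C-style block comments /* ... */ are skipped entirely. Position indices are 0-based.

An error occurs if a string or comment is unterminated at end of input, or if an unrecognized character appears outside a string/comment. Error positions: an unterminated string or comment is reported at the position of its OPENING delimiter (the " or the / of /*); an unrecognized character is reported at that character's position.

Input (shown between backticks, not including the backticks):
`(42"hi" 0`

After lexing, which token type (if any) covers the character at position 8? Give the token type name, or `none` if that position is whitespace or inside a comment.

pos=0: emit LPAREN '('
pos=1: emit NUM '42' (now at pos=3)
pos=3: enter STRING mode
pos=3: emit STR "hi" (now at pos=7)
pos=8: emit NUM '0' (now at pos=9)
DONE. 4 tokens: [LPAREN, NUM, STR, NUM]
Position 8: char is '0' -> NUM

Answer: NUM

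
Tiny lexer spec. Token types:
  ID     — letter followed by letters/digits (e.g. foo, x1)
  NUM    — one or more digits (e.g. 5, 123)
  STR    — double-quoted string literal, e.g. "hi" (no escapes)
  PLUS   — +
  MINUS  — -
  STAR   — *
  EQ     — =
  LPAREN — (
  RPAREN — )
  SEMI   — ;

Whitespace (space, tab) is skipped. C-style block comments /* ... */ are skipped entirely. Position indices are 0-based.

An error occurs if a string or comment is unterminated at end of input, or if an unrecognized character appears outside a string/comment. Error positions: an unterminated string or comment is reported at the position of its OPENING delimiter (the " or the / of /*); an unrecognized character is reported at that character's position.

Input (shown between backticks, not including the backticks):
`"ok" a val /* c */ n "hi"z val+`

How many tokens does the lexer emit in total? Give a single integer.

Answer: 8

Derivation:
pos=0: enter STRING mode
pos=0: emit STR "ok" (now at pos=4)
pos=5: emit ID 'a' (now at pos=6)
pos=7: emit ID 'val' (now at pos=10)
pos=11: enter COMMENT mode (saw '/*')
exit COMMENT mode (now at pos=18)
pos=19: emit ID 'n' (now at pos=20)
pos=21: enter STRING mode
pos=21: emit STR "hi" (now at pos=25)
pos=25: emit ID 'z' (now at pos=26)
pos=27: emit ID 'val' (now at pos=30)
pos=30: emit PLUS '+'
DONE. 8 tokens: [STR, ID, ID, ID, STR, ID, ID, PLUS]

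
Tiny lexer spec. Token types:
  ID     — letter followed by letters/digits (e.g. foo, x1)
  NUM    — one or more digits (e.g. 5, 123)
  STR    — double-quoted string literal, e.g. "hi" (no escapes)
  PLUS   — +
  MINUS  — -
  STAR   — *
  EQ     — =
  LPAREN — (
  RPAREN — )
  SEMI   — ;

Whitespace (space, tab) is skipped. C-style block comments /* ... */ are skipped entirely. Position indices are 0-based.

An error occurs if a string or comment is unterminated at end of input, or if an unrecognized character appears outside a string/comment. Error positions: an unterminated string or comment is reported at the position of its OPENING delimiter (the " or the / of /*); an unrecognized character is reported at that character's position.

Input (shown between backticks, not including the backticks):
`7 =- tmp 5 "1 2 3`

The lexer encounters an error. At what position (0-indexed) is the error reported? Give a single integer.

Answer: 11

Derivation:
pos=0: emit NUM '7' (now at pos=1)
pos=2: emit EQ '='
pos=3: emit MINUS '-'
pos=5: emit ID 'tmp' (now at pos=8)
pos=9: emit NUM '5' (now at pos=10)
pos=11: enter STRING mode
pos=11: ERROR — unterminated string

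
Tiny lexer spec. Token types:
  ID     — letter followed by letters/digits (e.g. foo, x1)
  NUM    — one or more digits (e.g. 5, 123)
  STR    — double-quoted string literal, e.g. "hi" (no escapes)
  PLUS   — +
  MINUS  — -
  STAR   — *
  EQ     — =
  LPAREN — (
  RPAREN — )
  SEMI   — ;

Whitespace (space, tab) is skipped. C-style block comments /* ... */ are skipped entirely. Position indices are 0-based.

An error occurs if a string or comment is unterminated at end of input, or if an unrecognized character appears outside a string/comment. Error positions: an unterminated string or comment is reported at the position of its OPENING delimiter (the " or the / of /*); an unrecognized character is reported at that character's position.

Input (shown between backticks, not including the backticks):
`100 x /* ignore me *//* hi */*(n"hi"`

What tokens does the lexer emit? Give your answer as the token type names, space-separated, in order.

pos=0: emit NUM '100' (now at pos=3)
pos=4: emit ID 'x' (now at pos=5)
pos=6: enter COMMENT mode (saw '/*')
exit COMMENT mode (now at pos=21)
pos=21: enter COMMENT mode (saw '/*')
exit COMMENT mode (now at pos=29)
pos=29: emit STAR '*'
pos=30: emit LPAREN '('
pos=31: emit ID 'n' (now at pos=32)
pos=32: enter STRING mode
pos=32: emit STR "hi" (now at pos=36)
DONE. 6 tokens: [NUM, ID, STAR, LPAREN, ID, STR]

Answer: NUM ID STAR LPAREN ID STR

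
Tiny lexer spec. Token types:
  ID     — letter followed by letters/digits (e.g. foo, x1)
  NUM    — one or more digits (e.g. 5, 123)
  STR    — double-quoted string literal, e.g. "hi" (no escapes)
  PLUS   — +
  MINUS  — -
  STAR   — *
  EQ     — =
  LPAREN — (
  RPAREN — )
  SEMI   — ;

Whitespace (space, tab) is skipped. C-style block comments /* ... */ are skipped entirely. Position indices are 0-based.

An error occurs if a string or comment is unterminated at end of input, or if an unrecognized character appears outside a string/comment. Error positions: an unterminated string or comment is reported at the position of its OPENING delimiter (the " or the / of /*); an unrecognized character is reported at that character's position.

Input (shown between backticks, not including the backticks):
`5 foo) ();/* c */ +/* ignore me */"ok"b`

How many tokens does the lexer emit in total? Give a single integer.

pos=0: emit NUM '5' (now at pos=1)
pos=2: emit ID 'foo' (now at pos=5)
pos=5: emit RPAREN ')'
pos=7: emit LPAREN '('
pos=8: emit RPAREN ')'
pos=9: emit SEMI ';'
pos=10: enter COMMENT mode (saw '/*')
exit COMMENT mode (now at pos=17)
pos=18: emit PLUS '+'
pos=19: enter COMMENT mode (saw '/*')
exit COMMENT mode (now at pos=34)
pos=34: enter STRING mode
pos=34: emit STR "ok" (now at pos=38)
pos=38: emit ID 'b' (now at pos=39)
DONE. 9 tokens: [NUM, ID, RPAREN, LPAREN, RPAREN, SEMI, PLUS, STR, ID]

Answer: 9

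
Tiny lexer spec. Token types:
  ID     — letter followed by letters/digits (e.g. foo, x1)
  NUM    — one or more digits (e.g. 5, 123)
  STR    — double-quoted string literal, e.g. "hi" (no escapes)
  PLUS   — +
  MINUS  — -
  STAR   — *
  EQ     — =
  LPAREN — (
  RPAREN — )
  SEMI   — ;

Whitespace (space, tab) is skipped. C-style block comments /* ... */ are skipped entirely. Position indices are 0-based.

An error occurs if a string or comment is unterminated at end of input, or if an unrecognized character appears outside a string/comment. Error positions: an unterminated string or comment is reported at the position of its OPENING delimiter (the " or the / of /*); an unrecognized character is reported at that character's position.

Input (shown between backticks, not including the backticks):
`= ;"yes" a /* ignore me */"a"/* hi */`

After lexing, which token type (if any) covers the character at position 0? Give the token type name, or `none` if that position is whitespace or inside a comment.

pos=0: emit EQ '='
pos=2: emit SEMI ';'
pos=3: enter STRING mode
pos=3: emit STR "yes" (now at pos=8)
pos=9: emit ID 'a' (now at pos=10)
pos=11: enter COMMENT mode (saw '/*')
exit COMMENT mode (now at pos=26)
pos=26: enter STRING mode
pos=26: emit STR "a" (now at pos=29)
pos=29: enter COMMENT mode (saw '/*')
exit COMMENT mode (now at pos=37)
DONE. 5 tokens: [EQ, SEMI, STR, ID, STR]
Position 0: char is '=' -> EQ

Answer: EQ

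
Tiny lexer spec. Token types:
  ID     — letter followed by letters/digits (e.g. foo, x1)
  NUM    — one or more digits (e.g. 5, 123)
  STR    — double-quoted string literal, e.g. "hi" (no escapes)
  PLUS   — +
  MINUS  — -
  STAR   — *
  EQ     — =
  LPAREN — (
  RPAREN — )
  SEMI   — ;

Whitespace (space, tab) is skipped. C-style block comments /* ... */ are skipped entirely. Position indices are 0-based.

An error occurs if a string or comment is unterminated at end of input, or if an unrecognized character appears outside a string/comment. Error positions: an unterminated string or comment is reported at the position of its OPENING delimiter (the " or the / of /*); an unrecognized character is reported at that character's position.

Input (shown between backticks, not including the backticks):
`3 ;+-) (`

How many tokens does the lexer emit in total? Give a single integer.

pos=0: emit NUM '3' (now at pos=1)
pos=2: emit SEMI ';'
pos=3: emit PLUS '+'
pos=4: emit MINUS '-'
pos=5: emit RPAREN ')'
pos=7: emit LPAREN '('
DONE. 6 tokens: [NUM, SEMI, PLUS, MINUS, RPAREN, LPAREN]

Answer: 6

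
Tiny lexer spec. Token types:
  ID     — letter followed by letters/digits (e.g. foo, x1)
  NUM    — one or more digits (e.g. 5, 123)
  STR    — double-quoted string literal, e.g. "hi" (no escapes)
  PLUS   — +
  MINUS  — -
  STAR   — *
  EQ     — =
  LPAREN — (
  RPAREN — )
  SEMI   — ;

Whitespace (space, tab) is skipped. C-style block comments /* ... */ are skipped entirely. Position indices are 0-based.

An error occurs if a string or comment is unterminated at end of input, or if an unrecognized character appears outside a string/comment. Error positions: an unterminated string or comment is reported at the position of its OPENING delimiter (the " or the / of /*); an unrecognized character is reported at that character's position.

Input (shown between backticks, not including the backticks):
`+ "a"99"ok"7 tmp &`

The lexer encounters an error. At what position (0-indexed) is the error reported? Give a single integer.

Answer: 17

Derivation:
pos=0: emit PLUS '+'
pos=2: enter STRING mode
pos=2: emit STR "a" (now at pos=5)
pos=5: emit NUM '99' (now at pos=7)
pos=7: enter STRING mode
pos=7: emit STR "ok" (now at pos=11)
pos=11: emit NUM '7' (now at pos=12)
pos=13: emit ID 'tmp' (now at pos=16)
pos=17: ERROR — unrecognized char '&'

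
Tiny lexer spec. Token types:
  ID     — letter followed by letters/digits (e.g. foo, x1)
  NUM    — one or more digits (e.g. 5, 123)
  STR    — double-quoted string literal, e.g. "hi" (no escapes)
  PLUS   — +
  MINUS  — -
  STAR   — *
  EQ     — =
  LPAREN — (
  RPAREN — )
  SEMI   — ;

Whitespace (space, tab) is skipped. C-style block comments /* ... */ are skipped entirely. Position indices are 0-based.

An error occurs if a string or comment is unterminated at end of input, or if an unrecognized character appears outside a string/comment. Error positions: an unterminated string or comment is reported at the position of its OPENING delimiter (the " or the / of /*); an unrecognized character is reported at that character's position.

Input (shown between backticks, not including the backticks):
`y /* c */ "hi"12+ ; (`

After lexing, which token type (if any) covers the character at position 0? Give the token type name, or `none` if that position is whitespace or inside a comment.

Answer: ID

Derivation:
pos=0: emit ID 'y' (now at pos=1)
pos=2: enter COMMENT mode (saw '/*')
exit COMMENT mode (now at pos=9)
pos=10: enter STRING mode
pos=10: emit STR "hi" (now at pos=14)
pos=14: emit NUM '12' (now at pos=16)
pos=16: emit PLUS '+'
pos=18: emit SEMI ';'
pos=20: emit LPAREN '('
DONE. 6 tokens: [ID, STR, NUM, PLUS, SEMI, LPAREN]
Position 0: char is 'y' -> ID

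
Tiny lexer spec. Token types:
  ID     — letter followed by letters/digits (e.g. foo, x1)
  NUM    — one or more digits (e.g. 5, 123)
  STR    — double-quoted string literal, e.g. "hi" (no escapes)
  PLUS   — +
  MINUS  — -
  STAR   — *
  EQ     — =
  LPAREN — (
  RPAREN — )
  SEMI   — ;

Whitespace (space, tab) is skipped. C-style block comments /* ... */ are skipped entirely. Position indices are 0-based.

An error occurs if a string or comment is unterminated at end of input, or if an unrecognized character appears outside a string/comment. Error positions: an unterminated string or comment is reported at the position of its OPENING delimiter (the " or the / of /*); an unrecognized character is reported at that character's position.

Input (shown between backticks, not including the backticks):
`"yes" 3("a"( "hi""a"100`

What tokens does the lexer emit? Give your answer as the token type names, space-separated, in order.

Answer: STR NUM LPAREN STR LPAREN STR STR NUM

Derivation:
pos=0: enter STRING mode
pos=0: emit STR "yes" (now at pos=5)
pos=6: emit NUM '3' (now at pos=7)
pos=7: emit LPAREN '('
pos=8: enter STRING mode
pos=8: emit STR "a" (now at pos=11)
pos=11: emit LPAREN '('
pos=13: enter STRING mode
pos=13: emit STR "hi" (now at pos=17)
pos=17: enter STRING mode
pos=17: emit STR "a" (now at pos=20)
pos=20: emit NUM '100' (now at pos=23)
DONE. 8 tokens: [STR, NUM, LPAREN, STR, LPAREN, STR, STR, NUM]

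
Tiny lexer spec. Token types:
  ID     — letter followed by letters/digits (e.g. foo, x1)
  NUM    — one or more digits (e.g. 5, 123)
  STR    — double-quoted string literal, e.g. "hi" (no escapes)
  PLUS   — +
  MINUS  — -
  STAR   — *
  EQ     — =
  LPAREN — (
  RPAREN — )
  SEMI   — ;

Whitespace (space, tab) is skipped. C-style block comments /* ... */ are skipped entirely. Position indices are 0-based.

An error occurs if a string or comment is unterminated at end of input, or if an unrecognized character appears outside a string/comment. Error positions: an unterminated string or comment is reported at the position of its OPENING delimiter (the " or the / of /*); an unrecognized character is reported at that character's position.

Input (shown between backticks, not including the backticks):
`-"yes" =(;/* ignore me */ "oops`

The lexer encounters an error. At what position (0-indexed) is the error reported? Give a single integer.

pos=0: emit MINUS '-'
pos=1: enter STRING mode
pos=1: emit STR "yes" (now at pos=6)
pos=7: emit EQ '='
pos=8: emit LPAREN '('
pos=9: emit SEMI ';'
pos=10: enter COMMENT mode (saw '/*')
exit COMMENT mode (now at pos=25)
pos=26: enter STRING mode
pos=26: ERROR — unterminated string

Answer: 26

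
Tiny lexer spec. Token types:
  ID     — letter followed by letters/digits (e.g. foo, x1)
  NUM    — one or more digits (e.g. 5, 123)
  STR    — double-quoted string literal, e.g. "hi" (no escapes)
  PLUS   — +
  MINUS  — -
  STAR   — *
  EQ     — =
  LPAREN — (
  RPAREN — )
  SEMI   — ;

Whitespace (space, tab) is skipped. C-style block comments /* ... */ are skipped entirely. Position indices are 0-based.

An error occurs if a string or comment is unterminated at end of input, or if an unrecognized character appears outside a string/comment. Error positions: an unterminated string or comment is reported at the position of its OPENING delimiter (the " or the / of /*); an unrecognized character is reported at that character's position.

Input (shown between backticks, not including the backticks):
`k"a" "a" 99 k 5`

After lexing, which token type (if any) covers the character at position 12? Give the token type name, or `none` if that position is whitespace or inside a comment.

Answer: ID

Derivation:
pos=0: emit ID 'k' (now at pos=1)
pos=1: enter STRING mode
pos=1: emit STR "a" (now at pos=4)
pos=5: enter STRING mode
pos=5: emit STR "a" (now at pos=8)
pos=9: emit NUM '99' (now at pos=11)
pos=12: emit ID 'k' (now at pos=13)
pos=14: emit NUM '5' (now at pos=15)
DONE. 6 tokens: [ID, STR, STR, NUM, ID, NUM]
Position 12: char is 'k' -> ID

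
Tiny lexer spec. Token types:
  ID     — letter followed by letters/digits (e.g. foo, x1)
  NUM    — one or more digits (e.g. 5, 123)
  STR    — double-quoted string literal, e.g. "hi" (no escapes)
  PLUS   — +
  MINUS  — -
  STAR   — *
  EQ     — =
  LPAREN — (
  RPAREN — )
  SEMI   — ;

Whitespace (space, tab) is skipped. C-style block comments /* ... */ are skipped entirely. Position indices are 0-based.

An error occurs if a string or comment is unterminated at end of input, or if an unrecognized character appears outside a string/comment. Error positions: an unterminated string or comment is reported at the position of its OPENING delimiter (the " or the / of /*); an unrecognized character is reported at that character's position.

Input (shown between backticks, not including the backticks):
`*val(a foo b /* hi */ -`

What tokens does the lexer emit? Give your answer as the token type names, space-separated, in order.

Answer: STAR ID LPAREN ID ID ID MINUS

Derivation:
pos=0: emit STAR '*'
pos=1: emit ID 'val' (now at pos=4)
pos=4: emit LPAREN '('
pos=5: emit ID 'a' (now at pos=6)
pos=7: emit ID 'foo' (now at pos=10)
pos=11: emit ID 'b' (now at pos=12)
pos=13: enter COMMENT mode (saw '/*')
exit COMMENT mode (now at pos=21)
pos=22: emit MINUS '-'
DONE. 7 tokens: [STAR, ID, LPAREN, ID, ID, ID, MINUS]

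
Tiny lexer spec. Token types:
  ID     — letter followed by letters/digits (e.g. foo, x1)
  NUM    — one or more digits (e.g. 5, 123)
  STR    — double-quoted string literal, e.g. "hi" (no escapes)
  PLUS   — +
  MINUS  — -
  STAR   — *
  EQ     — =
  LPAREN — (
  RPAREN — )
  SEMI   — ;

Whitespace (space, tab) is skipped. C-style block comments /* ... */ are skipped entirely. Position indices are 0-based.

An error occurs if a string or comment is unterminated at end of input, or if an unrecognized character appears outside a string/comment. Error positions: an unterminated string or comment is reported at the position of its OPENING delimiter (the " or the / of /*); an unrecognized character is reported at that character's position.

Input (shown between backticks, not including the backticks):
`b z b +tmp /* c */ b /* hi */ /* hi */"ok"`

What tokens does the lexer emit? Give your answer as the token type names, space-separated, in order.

Answer: ID ID ID PLUS ID ID STR

Derivation:
pos=0: emit ID 'b' (now at pos=1)
pos=2: emit ID 'z' (now at pos=3)
pos=4: emit ID 'b' (now at pos=5)
pos=6: emit PLUS '+'
pos=7: emit ID 'tmp' (now at pos=10)
pos=11: enter COMMENT mode (saw '/*')
exit COMMENT mode (now at pos=18)
pos=19: emit ID 'b' (now at pos=20)
pos=21: enter COMMENT mode (saw '/*')
exit COMMENT mode (now at pos=29)
pos=30: enter COMMENT mode (saw '/*')
exit COMMENT mode (now at pos=38)
pos=38: enter STRING mode
pos=38: emit STR "ok" (now at pos=42)
DONE. 7 tokens: [ID, ID, ID, PLUS, ID, ID, STR]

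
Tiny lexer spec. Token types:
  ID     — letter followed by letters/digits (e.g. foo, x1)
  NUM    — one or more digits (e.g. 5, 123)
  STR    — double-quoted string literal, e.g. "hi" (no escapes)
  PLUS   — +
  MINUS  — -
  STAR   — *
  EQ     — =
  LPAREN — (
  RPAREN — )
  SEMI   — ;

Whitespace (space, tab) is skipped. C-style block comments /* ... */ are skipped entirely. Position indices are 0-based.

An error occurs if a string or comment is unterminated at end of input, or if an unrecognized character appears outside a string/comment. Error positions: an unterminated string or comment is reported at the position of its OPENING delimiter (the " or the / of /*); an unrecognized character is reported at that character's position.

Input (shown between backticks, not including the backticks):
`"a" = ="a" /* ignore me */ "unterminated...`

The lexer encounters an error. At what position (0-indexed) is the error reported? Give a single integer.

Answer: 27

Derivation:
pos=0: enter STRING mode
pos=0: emit STR "a" (now at pos=3)
pos=4: emit EQ '='
pos=6: emit EQ '='
pos=7: enter STRING mode
pos=7: emit STR "a" (now at pos=10)
pos=11: enter COMMENT mode (saw '/*')
exit COMMENT mode (now at pos=26)
pos=27: enter STRING mode
pos=27: ERROR — unterminated string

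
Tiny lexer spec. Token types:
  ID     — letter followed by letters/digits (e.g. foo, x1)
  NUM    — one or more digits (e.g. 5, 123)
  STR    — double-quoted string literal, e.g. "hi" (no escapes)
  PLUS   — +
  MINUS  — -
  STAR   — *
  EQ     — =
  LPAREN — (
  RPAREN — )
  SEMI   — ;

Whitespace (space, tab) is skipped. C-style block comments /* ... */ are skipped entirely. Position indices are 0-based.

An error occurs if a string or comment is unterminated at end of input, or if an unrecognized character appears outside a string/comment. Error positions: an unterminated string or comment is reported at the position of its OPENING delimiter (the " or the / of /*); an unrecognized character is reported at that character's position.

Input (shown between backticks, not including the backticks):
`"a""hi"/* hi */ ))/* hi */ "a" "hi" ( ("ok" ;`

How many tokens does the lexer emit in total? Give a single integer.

pos=0: enter STRING mode
pos=0: emit STR "a" (now at pos=3)
pos=3: enter STRING mode
pos=3: emit STR "hi" (now at pos=7)
pos=7: enter COMMENT mode (saw '/*')
exit COMMENT mode (now at pos=15)
pos=16: emit RPAREN ')'
pos=17: emit RPAREN ')'
pos=18: enter COMMENT mode (saw '/*')
exit COMMENT mode (now at pos=26)
pos=27: enter STRING mode
pos=27: emit STR "a" (now at pos=30)
pos=31: enter STRING mode
pos=31: emit STR "hi" (now at pos=35)
pos=36: emit LPAREN '('
pos=38: emit LPAREN '('
pos=39: enter STRING mode
pos=39: emit STR "ok" (now at pos=43)
pos=44: emit SEMI ';'
DONE. 10 tokens: [STR, STR, RPAREN, RPAREN, STR, STR, LPAREN, LPAREN, STR, SEMI]

Answer: 10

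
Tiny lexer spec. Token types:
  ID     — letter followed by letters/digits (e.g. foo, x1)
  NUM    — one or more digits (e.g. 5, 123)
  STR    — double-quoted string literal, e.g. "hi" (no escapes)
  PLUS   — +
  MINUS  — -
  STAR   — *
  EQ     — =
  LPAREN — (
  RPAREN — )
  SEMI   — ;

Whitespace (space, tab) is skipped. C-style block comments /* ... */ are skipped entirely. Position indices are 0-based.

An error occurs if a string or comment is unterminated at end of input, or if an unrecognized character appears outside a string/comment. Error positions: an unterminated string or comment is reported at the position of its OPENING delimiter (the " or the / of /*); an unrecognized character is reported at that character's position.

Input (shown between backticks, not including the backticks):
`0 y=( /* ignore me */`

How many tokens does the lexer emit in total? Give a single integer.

Answer: 4

Derivation:
pos=0: emit NUM '0' (now at pos=1)
pos=2: emit ID 'y' (now at pos=3)
pos=3: emit EQ '='
pos=4: emit LPAREN '('
pos=6: enter COMMENT mode (saw '/*')
exit COMMENT mode (now at pos=21)
DONE. 4 tokens: [NUM, ID, EQ, LPAREN]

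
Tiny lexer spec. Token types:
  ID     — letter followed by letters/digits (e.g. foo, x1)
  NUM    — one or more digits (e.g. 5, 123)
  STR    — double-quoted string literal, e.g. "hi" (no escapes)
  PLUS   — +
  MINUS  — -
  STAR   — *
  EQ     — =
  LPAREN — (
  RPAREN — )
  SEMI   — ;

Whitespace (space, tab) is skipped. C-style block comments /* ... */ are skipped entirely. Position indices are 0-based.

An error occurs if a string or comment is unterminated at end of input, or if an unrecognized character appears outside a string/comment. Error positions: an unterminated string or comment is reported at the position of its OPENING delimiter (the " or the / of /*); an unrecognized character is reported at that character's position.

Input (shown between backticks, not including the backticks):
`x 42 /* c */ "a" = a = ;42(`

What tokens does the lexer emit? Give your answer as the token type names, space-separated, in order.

Answer: ID NUM STR EQ ID EQ SEMI NUM LPAREN

Derivation:
pos=0: emit ID 'x' (now at pos=1)
pos=2: emit NUM '42' (now at pos=4)
pos=5: enter COMMENT mode (saw '/*')
exit COMMENT mode (now at pos=12)
pos=13: enter STRING mode
pos=13: emit STR "a" (now at pos=16)
pos=17: emit EQ '='
pos=19: emit ID 'a' (now at pos=20)
pos=21: emit EQ '='
pos=23: emit SEMI ';'
pos=24: emit NUM '42' (now at pos=26)
pos=26: emit LPAREN '('
DONE. 9 tokens: [ID, NUM, STR, EQ, ID, EQ, SEMI, NUM, LPAREN]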